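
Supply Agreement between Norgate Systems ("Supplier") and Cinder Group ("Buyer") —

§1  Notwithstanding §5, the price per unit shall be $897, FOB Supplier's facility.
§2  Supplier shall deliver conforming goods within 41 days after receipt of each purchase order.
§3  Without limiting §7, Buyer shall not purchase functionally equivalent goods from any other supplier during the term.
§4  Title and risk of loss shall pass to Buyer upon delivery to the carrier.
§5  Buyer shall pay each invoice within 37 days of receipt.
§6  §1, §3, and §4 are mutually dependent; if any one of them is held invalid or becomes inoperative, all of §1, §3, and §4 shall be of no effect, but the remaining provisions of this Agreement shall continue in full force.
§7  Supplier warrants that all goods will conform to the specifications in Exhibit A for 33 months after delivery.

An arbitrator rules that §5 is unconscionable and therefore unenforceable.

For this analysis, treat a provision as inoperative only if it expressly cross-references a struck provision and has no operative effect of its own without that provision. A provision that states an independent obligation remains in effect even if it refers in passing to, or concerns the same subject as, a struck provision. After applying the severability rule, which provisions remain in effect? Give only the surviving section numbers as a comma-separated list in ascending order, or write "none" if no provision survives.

§5 is struck. Although §1 refers to §5, its operative terms do not depend on §5, so it remains in effect. No other provision's operative terms depend on §5. §6 ties §1, §3, and §4 together, but none of those is affected here; the remaining provisions continue in force under §6. That leaves §1, §2, §3, §4, §6, and §7 in effect.

1, 2, 3, 4, 6, 7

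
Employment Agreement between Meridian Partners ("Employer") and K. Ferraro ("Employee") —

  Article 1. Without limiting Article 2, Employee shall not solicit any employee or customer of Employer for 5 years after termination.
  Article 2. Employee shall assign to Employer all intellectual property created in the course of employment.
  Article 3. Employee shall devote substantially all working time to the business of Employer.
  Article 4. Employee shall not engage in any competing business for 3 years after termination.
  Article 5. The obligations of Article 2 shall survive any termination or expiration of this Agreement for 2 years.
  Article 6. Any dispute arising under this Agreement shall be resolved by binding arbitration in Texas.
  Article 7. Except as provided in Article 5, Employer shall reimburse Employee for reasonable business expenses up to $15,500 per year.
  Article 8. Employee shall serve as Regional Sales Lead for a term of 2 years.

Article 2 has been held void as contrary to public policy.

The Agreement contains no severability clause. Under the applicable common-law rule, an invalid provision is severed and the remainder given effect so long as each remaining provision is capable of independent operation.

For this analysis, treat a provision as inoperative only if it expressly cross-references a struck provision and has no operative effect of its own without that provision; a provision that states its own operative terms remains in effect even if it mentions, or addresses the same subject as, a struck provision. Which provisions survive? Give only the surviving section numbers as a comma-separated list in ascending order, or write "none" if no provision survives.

1, 3, 4, 6, 7, 8

Article 2 is struck. The only function of Article 5 is the survival period for Article 2, so it cannot stand once Article 2 is removed. Although Article 7 refers to Article 5, its operative terms do not depend on Article 5, so it remains in effect. Article 1 mentions Article 2 but its own obligation stands independently of Article 2, so Article 1 is not affected. Under the stated default rule, only provisions that cannot operate independently fall away; the rest are enforced. The provisions still in force are Article 1, Article 3, Article 4, Article 6, Article 7, and Article 8.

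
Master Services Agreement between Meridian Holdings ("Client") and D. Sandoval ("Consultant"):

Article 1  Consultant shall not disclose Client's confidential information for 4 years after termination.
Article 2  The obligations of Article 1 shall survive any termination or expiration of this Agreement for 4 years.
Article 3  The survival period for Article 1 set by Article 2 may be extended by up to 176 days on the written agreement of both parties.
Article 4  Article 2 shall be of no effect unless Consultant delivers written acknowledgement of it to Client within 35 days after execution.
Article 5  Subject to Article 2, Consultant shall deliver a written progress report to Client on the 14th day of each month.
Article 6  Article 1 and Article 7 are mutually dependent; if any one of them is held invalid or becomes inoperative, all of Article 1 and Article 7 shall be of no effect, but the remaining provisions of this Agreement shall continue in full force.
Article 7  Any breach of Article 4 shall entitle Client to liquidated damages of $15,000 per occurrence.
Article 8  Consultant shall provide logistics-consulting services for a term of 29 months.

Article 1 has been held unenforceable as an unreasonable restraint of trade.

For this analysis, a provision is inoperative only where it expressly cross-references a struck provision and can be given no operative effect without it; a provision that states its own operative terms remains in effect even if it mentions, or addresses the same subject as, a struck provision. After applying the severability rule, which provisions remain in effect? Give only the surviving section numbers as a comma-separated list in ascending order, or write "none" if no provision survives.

5, 6, 8

Article 1 is struck. The only function of Article 2 is the survival period for Article 1, so it cannot stand once Article 1 is removed. Article 3 has no operative effect of its own apart from Article 2 and is therefore inoperative. Article 4 merely fixes the acknowledgement condition for Article 2; with Article 2 gone it has nothing to operate on and falls away. Article 7 has no operative effect of its own apart from Article 4 and is therefore inoperative. Although Article 5 refers to Article 2, its operative terms do not depend on Article 2, so it remains in effect. Article 6 declares Article 1 and Article 7 mutually dependent; since one of them has fallen, all of them are of no effect. The remainder continues in force under Article 6. That leaves Article 5, Article 6, and Article 8 in effect.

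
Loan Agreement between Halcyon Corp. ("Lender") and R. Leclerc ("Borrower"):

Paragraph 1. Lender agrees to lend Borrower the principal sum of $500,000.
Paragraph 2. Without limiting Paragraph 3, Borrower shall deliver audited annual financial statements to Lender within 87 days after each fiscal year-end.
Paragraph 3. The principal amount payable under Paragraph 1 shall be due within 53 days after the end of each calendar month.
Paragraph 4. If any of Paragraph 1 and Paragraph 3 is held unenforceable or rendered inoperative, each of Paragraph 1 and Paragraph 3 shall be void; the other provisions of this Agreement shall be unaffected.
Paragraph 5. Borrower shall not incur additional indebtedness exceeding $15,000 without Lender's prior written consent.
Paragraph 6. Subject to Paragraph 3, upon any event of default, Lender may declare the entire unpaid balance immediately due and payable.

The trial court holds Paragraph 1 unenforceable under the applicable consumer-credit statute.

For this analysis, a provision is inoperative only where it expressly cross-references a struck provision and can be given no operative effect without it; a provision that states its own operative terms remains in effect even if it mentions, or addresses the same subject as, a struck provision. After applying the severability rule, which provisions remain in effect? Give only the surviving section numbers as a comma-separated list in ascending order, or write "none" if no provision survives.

2, 4, 5, 6

Paragraph 1 is struck. Paragraph 3 does nothing except set the payment deadline for the principal amount by reference to Paragraph 1; with Paragraph 1 gone it has no independent effect and is inoperative. Paragraph 2 mentions Paragraph 3 but its own obligation stands independently of Paragraph 3, so Paragraph 2 is not affected. Although Paragraph 6 refers to Paragraph 3, its operative terms do not depend on Paragraph 3, so it remains in effect. Paragraph 4 declares Paragraph 1 and Paragraph 3 mutually dependent; since one of them has fallen, all of them are of no effect. The remainder continues in force under Paragraph 4. Paragraph 2, Paragraph 4, Paragraph 5, and Paragraph 6 remain in effect.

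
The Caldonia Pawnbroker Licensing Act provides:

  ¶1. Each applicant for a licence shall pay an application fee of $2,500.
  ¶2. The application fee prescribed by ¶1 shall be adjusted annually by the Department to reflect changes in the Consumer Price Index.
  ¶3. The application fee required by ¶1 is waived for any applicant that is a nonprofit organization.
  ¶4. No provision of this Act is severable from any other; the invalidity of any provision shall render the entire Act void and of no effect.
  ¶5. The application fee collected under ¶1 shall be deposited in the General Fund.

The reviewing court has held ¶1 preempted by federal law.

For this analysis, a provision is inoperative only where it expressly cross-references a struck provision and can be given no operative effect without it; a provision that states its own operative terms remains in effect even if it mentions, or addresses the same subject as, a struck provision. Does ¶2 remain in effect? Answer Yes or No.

¶1 is struck. ¶2 has no operative effect of its own apart from ¶1 and is therefore inoperative. ¶3 operates only by reference to ¶1, so it falls with ¶1. ¶5 operates only by reference to ¶1, so it falls with ¶1. ¶4 provides that the Act is not severable, so the invalidity of any one provision voids the entire Act. No provision of the Act survives. ¶2 is among the inoperative provisions, so the answer is no.

No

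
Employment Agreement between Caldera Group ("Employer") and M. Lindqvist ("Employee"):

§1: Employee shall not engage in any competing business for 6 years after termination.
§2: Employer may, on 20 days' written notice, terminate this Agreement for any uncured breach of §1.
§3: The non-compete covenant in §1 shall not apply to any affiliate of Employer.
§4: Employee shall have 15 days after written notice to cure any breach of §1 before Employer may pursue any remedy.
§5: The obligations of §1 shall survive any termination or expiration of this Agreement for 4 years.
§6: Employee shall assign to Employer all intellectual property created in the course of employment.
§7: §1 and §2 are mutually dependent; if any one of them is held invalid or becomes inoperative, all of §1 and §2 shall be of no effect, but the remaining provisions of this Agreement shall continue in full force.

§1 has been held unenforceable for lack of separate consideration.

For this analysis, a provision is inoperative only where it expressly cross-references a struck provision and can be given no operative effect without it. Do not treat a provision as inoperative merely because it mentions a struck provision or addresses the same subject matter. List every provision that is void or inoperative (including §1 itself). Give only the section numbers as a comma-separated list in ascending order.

§1 is struck. §2 has no operative effect of its own apart from §1 and is therefore inoperative. §3 has no operative effect of its own apart from §1 and is therefore inoperative. §4 has no operative effect of its own apart from §1 and is therefore inoperative. §5 merely fixes the survival period for §1; with §1 gone it has nothing to operate on and falls away. §7 declares §1 and §2 mutually dependent; since one of them has fallen, all of them are of no effect. The remainder continues in force under §7. The provisions still in force are §6 and §7.

1, 2, 3, 4, 5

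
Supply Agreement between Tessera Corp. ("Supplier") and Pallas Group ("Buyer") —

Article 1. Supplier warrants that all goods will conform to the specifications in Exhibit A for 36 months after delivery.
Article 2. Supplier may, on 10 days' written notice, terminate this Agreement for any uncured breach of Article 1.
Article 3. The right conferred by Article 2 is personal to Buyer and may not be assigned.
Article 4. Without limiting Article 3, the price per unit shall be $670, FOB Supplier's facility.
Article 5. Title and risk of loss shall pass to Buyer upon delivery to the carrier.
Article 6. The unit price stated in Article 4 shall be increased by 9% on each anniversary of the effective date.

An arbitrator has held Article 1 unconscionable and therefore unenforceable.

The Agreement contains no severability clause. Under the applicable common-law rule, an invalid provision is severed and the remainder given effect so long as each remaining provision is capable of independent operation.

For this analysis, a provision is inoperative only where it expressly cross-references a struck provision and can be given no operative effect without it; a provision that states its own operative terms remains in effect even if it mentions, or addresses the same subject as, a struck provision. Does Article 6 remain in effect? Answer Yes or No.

Yes

Article 1 is struck. Article 2 operates only by reference to Article 1, so it falls with Article 1. Article 3 merely fixes the non-assignment of Article 2; with Article 2 gone it has nothing to operate on and falls away. Article 4 mentions Article 3 but its own obligation stands independently of Article 3, so Article 4 is not affected. With no severability clause, the stated default rule severs what cannot stand and enforces each remaining provision that can operate on its own. The provisions still in force are Article 4, Article 5, and Article 6. Article 6 is among the surviving provisions, so the answer is yes.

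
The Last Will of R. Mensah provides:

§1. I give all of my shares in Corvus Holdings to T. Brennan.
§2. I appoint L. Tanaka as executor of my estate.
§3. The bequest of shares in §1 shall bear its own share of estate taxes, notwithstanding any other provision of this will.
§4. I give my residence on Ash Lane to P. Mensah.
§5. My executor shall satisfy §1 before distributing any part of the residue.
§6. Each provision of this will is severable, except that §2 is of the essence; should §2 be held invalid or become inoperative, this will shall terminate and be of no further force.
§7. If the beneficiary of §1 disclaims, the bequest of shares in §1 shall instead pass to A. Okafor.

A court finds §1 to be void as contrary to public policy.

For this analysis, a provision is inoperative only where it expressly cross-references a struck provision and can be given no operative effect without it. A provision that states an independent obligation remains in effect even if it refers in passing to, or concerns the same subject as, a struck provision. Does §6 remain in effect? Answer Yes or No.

Yes

§1 is struck. §3 merely fixes the tax charge on §1; with §1 gone it has nothing to operate on and falls away. The only function of §5 is the priority direction for §1, so it cannot stand once §1 is removed. §7 operates only by reference to §1, so it falls with §1. §6 makes §2 an essential term, but §2 is unaffected, so the severability proviso in §6 preserves the remaining provisions. §2, §4, and §6 remain in effect. §6 is among the surviving provisions, so the answer is yes.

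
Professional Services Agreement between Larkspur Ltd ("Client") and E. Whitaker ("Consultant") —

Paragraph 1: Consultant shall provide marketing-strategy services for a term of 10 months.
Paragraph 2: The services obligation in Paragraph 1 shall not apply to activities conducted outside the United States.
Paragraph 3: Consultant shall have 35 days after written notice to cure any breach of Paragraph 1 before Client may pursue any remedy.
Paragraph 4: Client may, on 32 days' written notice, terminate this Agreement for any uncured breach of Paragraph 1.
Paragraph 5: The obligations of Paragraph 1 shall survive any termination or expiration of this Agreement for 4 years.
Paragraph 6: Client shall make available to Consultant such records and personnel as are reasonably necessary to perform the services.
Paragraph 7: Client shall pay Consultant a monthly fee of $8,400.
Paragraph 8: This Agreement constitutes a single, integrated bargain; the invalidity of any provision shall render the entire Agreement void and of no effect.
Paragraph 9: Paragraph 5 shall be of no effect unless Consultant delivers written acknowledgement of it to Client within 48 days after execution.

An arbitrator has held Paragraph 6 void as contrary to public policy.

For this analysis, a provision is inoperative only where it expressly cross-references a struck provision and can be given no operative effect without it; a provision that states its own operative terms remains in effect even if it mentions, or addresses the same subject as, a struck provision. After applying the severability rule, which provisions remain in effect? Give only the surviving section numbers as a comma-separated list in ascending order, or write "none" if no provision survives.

Paragraph 6 is struck. No other provision's operative terms depend on Paragraph 6. Paragraph 8 provides that the Agreement is not severable, so the invalidity of any one provision voids the entire Agreement. No provision of the Agreement survives.

none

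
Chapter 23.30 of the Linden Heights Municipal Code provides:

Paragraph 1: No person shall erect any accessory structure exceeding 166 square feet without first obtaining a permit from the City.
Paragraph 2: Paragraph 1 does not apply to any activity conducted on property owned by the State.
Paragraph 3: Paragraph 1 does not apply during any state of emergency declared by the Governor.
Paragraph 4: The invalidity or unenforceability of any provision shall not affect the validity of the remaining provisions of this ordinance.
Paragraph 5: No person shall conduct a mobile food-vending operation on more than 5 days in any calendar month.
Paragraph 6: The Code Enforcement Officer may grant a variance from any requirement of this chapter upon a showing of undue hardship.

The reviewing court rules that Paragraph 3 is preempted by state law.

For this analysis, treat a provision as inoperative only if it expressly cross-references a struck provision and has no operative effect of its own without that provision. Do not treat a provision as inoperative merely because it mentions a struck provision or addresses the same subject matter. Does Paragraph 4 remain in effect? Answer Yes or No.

Paragraph 3 is struck. Nothing else in the ordinance is defined by reference to Paragraph 3. Paragraph 4 is a severability clause and preserves every provision that can still be given independent effect. Paragraph 1, Paragraph 2, Paragraph 4, Paragraph 5, and Paragraph 6 remain in effect. Paragraph 4 is among the surviving provisions, so the answer is yes.

Yes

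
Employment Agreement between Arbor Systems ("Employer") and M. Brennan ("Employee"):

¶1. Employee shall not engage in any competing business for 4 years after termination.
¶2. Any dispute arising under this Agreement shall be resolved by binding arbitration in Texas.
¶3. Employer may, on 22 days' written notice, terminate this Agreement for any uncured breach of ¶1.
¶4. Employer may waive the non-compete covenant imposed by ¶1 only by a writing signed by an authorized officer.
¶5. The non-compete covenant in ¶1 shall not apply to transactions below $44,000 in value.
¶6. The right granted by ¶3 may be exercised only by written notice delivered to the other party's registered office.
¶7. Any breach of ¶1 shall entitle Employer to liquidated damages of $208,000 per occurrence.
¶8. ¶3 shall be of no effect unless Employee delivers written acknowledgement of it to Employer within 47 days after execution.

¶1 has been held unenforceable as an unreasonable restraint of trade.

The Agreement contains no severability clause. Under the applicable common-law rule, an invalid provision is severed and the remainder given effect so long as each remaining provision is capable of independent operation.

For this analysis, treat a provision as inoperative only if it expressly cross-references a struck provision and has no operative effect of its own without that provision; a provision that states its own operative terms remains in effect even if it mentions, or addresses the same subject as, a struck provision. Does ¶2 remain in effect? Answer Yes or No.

¶1 is struck. ¶3 operates only by reference to ¶1, so it falls with ¶1. ¶4 merely fixes the waiver condition for ¶1; with ¶1 gone it has nothing to operate on and falls away. ¶5 operates only by reference to ¶1, so it falls with ¶1. ¶7 does nothing except set the liquidated-damages amount by reference to ¶1; with ¶1 gone it has no independent effect and is inoperative. ¶6 has no operative effect of its own apart from ¶3 and is therefore inoperative. ¶8 merely fixes the acknowledgement condition for ¶3; with ¶3 gone it has nothing to operate on and falls away. Under the stated default rule, only provisions that cannot operate independently fall away; the rest are enforced. Only ¶2 remains in effect. ¶2 is among the surviving provisions, so the answer is yes.

Yes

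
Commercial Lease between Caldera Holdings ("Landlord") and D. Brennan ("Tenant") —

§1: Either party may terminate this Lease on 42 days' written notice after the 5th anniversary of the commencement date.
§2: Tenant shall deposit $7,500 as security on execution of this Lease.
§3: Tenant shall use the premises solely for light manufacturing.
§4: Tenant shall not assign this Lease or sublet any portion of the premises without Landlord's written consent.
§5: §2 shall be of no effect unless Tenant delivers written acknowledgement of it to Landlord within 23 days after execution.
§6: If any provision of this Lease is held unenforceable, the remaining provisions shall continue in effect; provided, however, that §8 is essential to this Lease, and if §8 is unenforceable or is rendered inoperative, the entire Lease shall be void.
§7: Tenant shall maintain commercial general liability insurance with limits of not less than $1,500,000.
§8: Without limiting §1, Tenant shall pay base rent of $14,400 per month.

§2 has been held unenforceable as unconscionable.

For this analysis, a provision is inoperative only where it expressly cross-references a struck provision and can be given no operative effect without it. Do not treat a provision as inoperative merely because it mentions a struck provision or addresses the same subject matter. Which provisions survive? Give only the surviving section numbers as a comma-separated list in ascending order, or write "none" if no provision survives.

1, 3, 4, 6, 7, 8

§2 is struck. §5 operates only by reference to §2, so it falls with §2. §6 makes §8 an essential term, but §8 is unaffected, so the severability proviso in §6 preserves the remaining provisions. The provisions still in force are §1, §3, §4, §6, §7, and §8.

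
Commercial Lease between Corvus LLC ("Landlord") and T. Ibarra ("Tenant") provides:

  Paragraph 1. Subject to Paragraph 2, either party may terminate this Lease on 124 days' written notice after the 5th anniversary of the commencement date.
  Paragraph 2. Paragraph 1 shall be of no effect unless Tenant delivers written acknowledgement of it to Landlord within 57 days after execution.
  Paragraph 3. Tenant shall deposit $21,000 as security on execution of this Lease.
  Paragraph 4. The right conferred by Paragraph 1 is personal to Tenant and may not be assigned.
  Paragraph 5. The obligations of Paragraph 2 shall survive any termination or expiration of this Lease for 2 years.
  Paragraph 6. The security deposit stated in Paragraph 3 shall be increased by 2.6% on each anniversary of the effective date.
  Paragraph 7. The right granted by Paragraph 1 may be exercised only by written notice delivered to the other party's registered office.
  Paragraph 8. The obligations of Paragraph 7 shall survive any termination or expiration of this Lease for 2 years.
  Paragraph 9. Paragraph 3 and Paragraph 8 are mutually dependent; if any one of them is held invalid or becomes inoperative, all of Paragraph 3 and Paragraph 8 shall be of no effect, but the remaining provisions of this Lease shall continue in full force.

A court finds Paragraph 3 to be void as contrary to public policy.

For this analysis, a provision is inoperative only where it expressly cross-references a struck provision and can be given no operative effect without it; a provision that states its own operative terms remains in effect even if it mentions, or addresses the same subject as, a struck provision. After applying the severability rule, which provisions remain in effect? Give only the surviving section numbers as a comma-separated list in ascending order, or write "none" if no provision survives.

1, 2, 4, 5, 7, 9

Paragraph 3 is struck. The whole of Paragraph 6 is the escalation of the security deposit, defined by reference to Paragraph 3, so Paragraph 6 cannot stand once Paragraph 3 is removed. Paragraph 9 declares Paragraph 3 and Paragraph 8 mutually dependent; since one of them has fallen, all of them are of no effect. That brings down Paragraph 8 as well. The remainder continues in force under Paragraph 9. That leaves Paragraph 1, Paragraph 2, Paragraph 4, Paragraph 5, Paragraph 7, and Paragraph 9 in effect.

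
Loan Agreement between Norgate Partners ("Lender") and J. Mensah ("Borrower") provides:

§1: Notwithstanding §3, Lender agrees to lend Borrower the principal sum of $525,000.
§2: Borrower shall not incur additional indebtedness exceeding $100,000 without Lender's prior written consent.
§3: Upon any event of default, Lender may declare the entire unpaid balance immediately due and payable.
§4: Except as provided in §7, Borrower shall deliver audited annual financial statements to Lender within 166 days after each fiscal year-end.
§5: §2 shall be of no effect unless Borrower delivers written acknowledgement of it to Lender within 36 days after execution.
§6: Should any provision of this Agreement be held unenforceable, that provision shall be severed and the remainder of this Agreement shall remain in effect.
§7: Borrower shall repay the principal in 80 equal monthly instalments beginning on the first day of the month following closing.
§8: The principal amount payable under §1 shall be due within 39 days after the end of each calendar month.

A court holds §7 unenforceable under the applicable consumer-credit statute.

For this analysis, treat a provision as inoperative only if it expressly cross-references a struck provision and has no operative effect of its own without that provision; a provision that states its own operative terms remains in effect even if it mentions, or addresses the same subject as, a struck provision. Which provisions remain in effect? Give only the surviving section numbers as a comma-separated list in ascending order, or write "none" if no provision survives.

1, 2, 3, 4, 5, 6, 8

§7 is struck. Although §4 refers to §7, its operative terms do not depend on §7, so it remains in effect. No other provision's operative terms depend on §7. §6 is a severability clause and preserves every provision that can still be given independent effect. That leaves §1, §2, §3, §4, §5, §6, and §8 in effect.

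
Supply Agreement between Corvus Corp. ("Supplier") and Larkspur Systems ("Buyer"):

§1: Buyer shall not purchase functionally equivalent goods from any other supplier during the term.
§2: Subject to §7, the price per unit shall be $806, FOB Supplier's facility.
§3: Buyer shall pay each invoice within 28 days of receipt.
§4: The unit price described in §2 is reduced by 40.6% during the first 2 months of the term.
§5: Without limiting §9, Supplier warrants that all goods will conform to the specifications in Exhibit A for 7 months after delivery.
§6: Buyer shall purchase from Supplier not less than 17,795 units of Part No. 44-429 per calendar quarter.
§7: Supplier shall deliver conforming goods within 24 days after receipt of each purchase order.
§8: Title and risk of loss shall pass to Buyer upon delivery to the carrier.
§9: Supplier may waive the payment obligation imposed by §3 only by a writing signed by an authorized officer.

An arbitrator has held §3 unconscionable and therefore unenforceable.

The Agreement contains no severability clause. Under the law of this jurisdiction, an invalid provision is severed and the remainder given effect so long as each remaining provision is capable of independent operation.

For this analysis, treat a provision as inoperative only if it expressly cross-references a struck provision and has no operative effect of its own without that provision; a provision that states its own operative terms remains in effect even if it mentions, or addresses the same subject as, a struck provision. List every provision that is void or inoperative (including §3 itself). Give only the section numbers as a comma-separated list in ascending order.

§3 is struck. The only function of §9 is the waiver condition for §3, so it cannot stand once §3 is removed. Although §5 refers to §9, its operative terms do not depend on §9, so it remains in effect. Under the stated default rule, only provisions that cannot operate independently fall away; the rest are enforced. That leaves §1, §2, §4, §5, §6, §7, and §8 in effect.

3, 9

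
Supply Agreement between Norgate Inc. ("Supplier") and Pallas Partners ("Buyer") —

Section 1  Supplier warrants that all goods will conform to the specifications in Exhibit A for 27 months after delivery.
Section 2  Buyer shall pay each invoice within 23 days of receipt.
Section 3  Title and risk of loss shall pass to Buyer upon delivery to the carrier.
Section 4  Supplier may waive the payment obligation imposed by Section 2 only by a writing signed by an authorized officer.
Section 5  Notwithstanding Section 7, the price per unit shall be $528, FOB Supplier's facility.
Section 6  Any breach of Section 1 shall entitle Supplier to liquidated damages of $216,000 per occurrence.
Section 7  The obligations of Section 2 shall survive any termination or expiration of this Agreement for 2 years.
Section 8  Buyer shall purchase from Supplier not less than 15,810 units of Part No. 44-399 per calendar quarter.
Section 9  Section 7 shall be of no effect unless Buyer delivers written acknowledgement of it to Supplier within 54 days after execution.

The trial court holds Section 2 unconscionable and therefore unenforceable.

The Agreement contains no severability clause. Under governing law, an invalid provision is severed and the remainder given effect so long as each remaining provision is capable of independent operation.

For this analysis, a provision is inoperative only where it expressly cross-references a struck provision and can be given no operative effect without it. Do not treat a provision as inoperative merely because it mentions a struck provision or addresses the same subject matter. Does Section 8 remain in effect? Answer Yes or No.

Yes

Section 2 is struck. Section 4 has no operative effect of its own apart from Section 2 and is therefore inoperative. The only function of Section 7 is the survival period for Section 2, so it cannot stand once Section 2 is removed. Section 9 merely fixes the acknowledgement condition for Section 7; with Section 7 gone it has nothing to operate on and falls away. Section 5 mentions Section 7 but its own obligation stands independently of Section 7, so Section 5 is not affected. Under the stated default rule, only provisions that cannot operate independently fall away; the rest are enforced. The provisions still in force are Section 1, Section 3, Section 5, Section 6, and Section 8. Section 8 is among the surviving provisions, so the answer is yes.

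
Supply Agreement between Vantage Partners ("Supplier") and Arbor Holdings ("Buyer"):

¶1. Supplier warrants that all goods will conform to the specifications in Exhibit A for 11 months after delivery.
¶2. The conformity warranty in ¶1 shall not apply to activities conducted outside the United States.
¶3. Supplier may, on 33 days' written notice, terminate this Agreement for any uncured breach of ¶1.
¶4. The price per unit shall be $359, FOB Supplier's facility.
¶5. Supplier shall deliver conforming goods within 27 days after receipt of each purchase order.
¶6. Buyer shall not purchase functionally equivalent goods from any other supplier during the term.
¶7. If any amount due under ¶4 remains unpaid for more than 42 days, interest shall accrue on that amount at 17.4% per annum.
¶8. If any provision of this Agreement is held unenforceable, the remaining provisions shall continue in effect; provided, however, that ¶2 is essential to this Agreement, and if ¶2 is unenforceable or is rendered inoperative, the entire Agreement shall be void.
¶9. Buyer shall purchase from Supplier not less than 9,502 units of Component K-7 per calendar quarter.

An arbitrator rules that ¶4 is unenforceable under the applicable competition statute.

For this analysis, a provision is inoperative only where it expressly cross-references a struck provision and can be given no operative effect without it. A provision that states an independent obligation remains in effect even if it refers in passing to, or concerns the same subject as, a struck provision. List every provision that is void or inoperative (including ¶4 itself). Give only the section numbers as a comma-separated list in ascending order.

¶4 is struck. ¶7 operates only by reference to ¶4, so it falls with ¶4. ¶8 makes ¶2 an essential term, but ¶2 is unaffected, so the severability proviso in ¶8 preserves the remaining provisions. That leaves ¶1, ¶2, ¶3, ¶5, ¶6, ¶8, and ¶9 in effect.

4, 7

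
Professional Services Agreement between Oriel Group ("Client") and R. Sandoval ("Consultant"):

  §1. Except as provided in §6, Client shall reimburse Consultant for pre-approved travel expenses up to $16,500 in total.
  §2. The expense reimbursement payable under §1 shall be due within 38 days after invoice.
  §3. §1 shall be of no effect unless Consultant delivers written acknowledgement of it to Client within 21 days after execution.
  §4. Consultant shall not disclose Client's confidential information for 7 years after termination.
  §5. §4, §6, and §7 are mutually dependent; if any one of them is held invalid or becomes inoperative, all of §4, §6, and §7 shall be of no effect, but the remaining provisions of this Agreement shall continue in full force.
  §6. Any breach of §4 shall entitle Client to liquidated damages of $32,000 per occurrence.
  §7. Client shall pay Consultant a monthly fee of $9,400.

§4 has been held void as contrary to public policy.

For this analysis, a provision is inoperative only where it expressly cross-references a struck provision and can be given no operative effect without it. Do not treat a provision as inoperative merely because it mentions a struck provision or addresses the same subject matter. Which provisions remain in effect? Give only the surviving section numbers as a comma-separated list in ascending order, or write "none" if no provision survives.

§4 is struck. §6 operates only by reference to §4, so it falls with §4. §1 mentions §6 but its own obligation stands independently of §6, so §1 is not affected. §5 declares §4, §6, and §7 mutually dependent; since one of them has fallen, all of them are of no effect. That brings down §7 as well. The remainder continues in force under §5. §1, §2, §3, and §5 remain in effect.

1, 2, 3, 5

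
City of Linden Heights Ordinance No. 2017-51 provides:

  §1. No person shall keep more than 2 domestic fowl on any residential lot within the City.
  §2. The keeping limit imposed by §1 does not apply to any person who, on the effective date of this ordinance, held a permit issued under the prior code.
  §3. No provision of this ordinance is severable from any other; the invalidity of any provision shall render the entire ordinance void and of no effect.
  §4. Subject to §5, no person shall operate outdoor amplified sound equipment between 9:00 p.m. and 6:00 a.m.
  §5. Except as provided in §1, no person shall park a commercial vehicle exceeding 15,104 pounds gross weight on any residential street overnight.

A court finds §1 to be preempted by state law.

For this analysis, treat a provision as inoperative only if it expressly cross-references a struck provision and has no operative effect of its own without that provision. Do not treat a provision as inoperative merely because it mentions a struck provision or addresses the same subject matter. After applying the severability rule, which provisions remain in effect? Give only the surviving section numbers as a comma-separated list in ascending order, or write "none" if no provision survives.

none

§1 is struck. §2 operates only by reference to §1, so it falls with §1. §3 provides that the ordinance is not severable, so the invalidity of any one provision voids the entire ordinance. No provision of the ordinance survives.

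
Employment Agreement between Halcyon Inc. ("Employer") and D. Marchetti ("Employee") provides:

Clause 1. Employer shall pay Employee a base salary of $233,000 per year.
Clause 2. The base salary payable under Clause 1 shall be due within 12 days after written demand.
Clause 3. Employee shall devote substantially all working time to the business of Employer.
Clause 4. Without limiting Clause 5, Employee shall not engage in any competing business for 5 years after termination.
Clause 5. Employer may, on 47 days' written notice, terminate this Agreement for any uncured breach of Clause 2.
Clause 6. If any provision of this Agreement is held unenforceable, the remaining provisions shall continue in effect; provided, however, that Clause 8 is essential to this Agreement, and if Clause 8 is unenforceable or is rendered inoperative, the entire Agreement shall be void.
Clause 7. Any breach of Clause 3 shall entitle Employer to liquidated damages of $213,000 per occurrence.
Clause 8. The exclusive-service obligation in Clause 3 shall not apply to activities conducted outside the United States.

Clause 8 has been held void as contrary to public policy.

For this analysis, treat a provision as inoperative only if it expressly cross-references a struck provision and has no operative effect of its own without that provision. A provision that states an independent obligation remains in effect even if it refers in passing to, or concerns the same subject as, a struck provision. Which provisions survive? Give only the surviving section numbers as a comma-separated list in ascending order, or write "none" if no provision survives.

none

Clause 8 is struck. No other provision's operative terms depend on Clause 8. Clause 6 makes Clause 8 an essential term, and Clause 8 is the provision held invalid; under Clause 6, the entire Agreement is therefore void. No provision of the Agreement survives.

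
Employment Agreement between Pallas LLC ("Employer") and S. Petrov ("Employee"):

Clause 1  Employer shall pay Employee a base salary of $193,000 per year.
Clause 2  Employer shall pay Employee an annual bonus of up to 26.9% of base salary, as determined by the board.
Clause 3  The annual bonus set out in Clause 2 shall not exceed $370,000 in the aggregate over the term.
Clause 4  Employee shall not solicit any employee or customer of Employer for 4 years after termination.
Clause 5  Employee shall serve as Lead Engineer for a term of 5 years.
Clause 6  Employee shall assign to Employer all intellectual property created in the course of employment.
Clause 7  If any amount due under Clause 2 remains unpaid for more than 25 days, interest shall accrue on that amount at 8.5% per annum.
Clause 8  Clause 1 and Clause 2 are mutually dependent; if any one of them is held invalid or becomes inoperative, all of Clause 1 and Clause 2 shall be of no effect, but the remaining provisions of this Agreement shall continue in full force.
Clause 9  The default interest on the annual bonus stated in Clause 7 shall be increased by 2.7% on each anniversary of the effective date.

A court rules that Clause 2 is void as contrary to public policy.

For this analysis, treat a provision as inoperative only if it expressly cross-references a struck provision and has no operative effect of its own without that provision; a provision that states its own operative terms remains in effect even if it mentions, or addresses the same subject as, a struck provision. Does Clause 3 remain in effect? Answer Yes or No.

Clause 2 is struck. Clause 3 does nothing except set the aggregate cap on the annual bonus by reference to Clause 2; with Clause 2 gone it has no independent effect and is inoperative. Clause 7 operates only by reference to Clause 2, so it falls with Clause 2. The whole of Clause 9 is the escalation of the default interest on the annual bonus, defined by reference to Clause 7, so Clause 9 cannot stand once Clause 7 is removed. Clause 8 declares Clause 1 and Clause 2 mutually dependent; since one of them has fallen, all of them are of no effect. That brings down Clause 1 as well. The remainder continues in force under Clause 8. Clause 4, Clause 5, Clause 6, and Clause 8 remain in effect. Clause 3 is among the inoperative provisions, so the answer is no.

No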